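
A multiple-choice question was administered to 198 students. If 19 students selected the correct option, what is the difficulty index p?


Item difficulty p = number correct / total examinees
p = 19 / 198
p = 0.096

0.096


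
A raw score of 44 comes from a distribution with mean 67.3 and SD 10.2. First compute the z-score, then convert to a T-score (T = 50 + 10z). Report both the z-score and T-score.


z = (X - mean) / SD = (44 - 67.3) / 10.2
z = -23.3 / 10.2
z = -2.2843
T-score = T = 50 + 10z
Carry z at full precision (z = -23.3 / 10.2) into the conversion:
T-score = 50 + 10 * (-23.3 / 10.2) = 50 + -233 / 10.2
T-score = 50 + -22.8431
T-score = 27.1569

27.1569


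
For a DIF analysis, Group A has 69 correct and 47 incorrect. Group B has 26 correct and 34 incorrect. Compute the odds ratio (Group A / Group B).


Odds_A = 69/47 = 1.4681
Odds_B = 26/34 = 0.7647
OR = Odds_A / Odds_B = 1.4681 / 0.7647
Exactly, OR = (69 * 34) / (47 * 26) = 2346 / 1222
OR = 1.9198

1.9198


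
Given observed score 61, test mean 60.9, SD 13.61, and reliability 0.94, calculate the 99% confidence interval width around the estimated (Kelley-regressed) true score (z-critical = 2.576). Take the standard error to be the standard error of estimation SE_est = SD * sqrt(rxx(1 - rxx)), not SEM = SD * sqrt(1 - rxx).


True score estimate = 0.94*61 + 0.06*60.9 = 60.994
SE_est = SD * sqrt(rxx * (1 - rxx)) = 13.61 * sqrt(0.94 * 0.06) = 13.61 * sqrt(0.0564) = 3.232196
CI = T_est +/- z * SE_est, so width = 2 * z * SE_est = 2 * 2.576 * 3.232196
Width = 16.6523

16.6523


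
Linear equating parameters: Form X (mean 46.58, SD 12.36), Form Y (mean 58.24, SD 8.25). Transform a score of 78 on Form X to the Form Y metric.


slope = SD_Y / SD_X = 8.25 / 12.36 ~ 0.6675
intercept = mean_Y - slope * mean_X = 58.24 - (8.25 / 12.36) * 46.58 ~ 27.149
Y = slope * X + intercept. To avoid rounding drift from the rounded slope/intercept, evaluate the equivalent form Y = mean_Y + SD_Y * (X - mean_X) / SD_X at full precision:
Y = 58.24 + 8.25 * (78 - 46.58) / 12.36
Y = 58.24 + 8.25 * 31.42 / 12.36
Y = 58.24 + 259.215 / 12.36
Y = 58.24 + 20.9721
Y = 79.2121

79.2121


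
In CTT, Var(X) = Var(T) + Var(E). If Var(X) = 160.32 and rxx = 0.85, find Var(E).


var_true = rxx * var_obs = 0.85 * 160.32 = 136.272
var_error = var_obs - var_true
var_error = 160.32 - 136.272
var_error = 24.048

24.048


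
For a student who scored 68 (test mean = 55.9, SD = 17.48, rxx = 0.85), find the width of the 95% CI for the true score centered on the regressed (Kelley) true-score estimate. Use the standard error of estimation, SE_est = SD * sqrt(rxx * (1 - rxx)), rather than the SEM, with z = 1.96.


True score estimate = 0.85*68 + 0.15*55.9 = 66.185
SE_est = SD * sqrt(rxx * (1 - rxx)) = 17.48 * sqrt(0.85 * 0.15) = 17.48 * sqrt(0.1275) = 6.241608
CI = T_est +/- z * SE_est, so width = 2 * z * SE_est = 2 * 1.96 * 6.241608
Width = 24.4671

24.4671


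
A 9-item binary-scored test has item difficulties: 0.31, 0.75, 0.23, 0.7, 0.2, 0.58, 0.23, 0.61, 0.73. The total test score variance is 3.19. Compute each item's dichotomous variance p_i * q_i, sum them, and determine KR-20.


For each item, compute p_i * q_i:
  Item 1: 0.31 * 0.69 = 0.2139
  Item 2: 0.75 * 0.25 = 0.1875
  Item 3: 0.23 * 0.77 = 0.1771
  Item 4: 0.7 * 0.3 = 0.21
  Item 5: 0.2 * 0.8 = 0.16
  Item 6: 0.58 * 0.42 = 0.2436
  Item 7: 0.23 * 0.77 = 0.1771
  Item 8: 0.61 * 0.39 = 0.2379
  Item 9: 0.73 * 0.27 = 0.1971
Sum(p_i * q_i) = 0.2139 + 0.1875 + 0.1771 + 0.21 + 0.16 + 0.2436 + 0.1771 + 0.2379 + 0.1971 = 1.8042
KR-20 = (k/(k-1)) * (1 - Sum(p_i*q_i) / Var_total)
= (9/8) * (1 - 1.8042/3.19)
= 1.125 * 0.4344
KR-20 = 0.4887

0.4887


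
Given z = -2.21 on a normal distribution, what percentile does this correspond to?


CDF(z) = 0.5 * (1 + erf(z/sqrt(2)))
erf(-1.5627) = -0.9729
CDF = 0.0136
Percentile rank = 0.0136 * 100 = 1.36

1.36


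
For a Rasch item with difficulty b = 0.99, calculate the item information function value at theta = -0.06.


P = 1/(1+exp(-(-0.06-0.99))) = 0.2592
I = P*(1-P) = 0.2592 * 0.7408
I = 0.192

0.192


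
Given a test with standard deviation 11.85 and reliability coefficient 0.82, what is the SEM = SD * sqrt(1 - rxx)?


SEM = SD * sqrt(1 - rxx)
SEM = 11.85 * sqrt(1 - 0.82)
SEM = 11.85 * sqrt(0.18) = 11.85 * 0.424264
SEM = 5.0275

5.0275


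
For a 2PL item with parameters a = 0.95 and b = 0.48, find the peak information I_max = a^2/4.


For 2PL, max info at theta = b = 0.48
I_max = a^2 / 4 = 0.95^2 / 4
= 0.9025 / 4
I_max = 0.2256

0.2256


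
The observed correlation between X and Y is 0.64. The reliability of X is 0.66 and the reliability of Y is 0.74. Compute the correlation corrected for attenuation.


r_corrected = rxy / sqrt(rxx * ryy)
= 0.64 / sqrt(0.66 * 0.74)
= 0.64 / sqrt(0.4884)
= 0.64 / 0.698856
r_corrected = 0.9158

0.9158


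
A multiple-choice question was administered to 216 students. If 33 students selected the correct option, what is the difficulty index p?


Item difficulty p = number correct / total examinees
p = 33 / 216
p = 0.1528

0.1528


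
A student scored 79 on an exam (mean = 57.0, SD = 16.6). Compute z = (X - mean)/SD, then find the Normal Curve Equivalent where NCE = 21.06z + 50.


z = (X - mean) / SD = (79 - 57.0) / 16.6
z = 22.0 / 16.6
z = 1.3253
NCE = NCE = 21.06z + 50
Carry z at full precision (z = 22.0 / 16.6) into the conversion:
NCE = 21.06 * (22.0 / 16.6) + 50 = 463.32 / 16.6 + 50
NCE = 27.9108 + 50
NCE = 77.9108

77.9108


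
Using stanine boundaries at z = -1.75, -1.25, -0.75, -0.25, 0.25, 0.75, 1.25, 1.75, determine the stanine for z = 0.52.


Stanine boundaries: [-1.75, -1.25, -0.75, -0.25, 0.25, 0.75, 1.25, 1.75]
z = 0.52
Check each boundary:
  z >= -1.75 -> could be stanine 2
  z >= -1.25 -> could be stanine 3
  z >= -0.75 -> could be stanine 4
  z >= -0.25 -> could be stanine 5
  z >= 0.25 -> could be stanine 6
  z < 0.75
  z < 1.25
  z < 1.75
Highest qualifying boundary gives stanine = 6

6


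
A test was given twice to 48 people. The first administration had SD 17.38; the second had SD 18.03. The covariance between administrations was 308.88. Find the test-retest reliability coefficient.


r = cov(X,Y) / (SD_X * SD_Y)
r = 308.88 / (17.38 * 18.03)
r = 308.88 / 313.3614
r = 0.9857

0.9857


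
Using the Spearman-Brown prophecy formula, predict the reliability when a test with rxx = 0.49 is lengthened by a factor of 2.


r_new = (n * rxx) / (1 + (n-1) * rxx)
r_new = (2 * 0.49) / (1 + 1 * 0.49)
r_new = 0.98 / 1.49
r_new = 0.6577

0.6577


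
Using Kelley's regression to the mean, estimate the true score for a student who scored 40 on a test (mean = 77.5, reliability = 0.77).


T_est = rxx * X + (1 - rxx) * mean
T_est = 0.77 * 40 + 0.23 * 77.5
T_est = 30.8 + 17.825
T_est = 48.625

48.625


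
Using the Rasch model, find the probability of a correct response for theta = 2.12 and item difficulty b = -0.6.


theta - b = 2.12 - -0.6 = 2.72
exp(-(theta - b)) = exp(-2.72) = 0.0659
P = 1 / (1 + 0.0659)
P = 0.9382

0.9382


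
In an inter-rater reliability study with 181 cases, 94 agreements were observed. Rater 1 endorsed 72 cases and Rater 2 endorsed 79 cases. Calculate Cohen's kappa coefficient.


P_o = 94/181 = 0.519337
P_e = (72*79 + 109*102) / 32761 = 0.512988
kappa = (P_o - P_e) / (1 - P_e)
kappa = (0.519337 - 0.512988) / (1 - 0.512988)
kappa = 0.013

0.013


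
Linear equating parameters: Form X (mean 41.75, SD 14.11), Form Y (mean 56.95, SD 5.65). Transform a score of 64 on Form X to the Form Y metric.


slope = SD_Y / SD_X = 5.65 / 14.11 ~ 0.4004
intercept = mean_Y - slope * mean_X = 56.95 - (5.65 / 14.11) * 41.75 ~ 40.2322
Y = slope * X + intercept. To avoid rounding drift from the rounded slope/intercept, evaluate the equivalent form Y = mean_Y + SD_Y * (X - mean_X) / SD_X at full precision:
Y = 56.95 + 5.65 * (64 - 41.75) / 14.11
Y = 56.95 + 5.65 * 22.25 / 14.11
Y = 56.95 + 125.7125 / 14.11
Y = 56.95 + 8.9095
Y = 65.8595

65.8595


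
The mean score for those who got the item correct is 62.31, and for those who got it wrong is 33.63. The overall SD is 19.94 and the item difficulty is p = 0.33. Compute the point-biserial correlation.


q = 1 - p = 0.67
rpb = ((M1 - M0) / SD) * sqrt(p * q)
rpb = ((62.31 - 33.63) / 19.94) * sqrt(0.33 * 0.67)
rpb = 0.6763

0.6763


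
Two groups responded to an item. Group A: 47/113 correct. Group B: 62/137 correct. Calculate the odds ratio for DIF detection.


Odds_A = 47/66 = 0.7121
Odds_B = 62/75 = 0.8267
OR = Odds_A / Odds_B = 0.7121 / 0.8267
Exactly, OR = (47 * 75) / (66 * 62) = 3525 / 4092
OR = 0.8614

0.8614


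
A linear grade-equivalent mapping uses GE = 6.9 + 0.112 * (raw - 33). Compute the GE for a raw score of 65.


raw - median = 65 - 33 = 32
slope * diff = 0.112 * 32 = 3.584
GE = 6.9 + 3.584
GE = 10.484

10.484


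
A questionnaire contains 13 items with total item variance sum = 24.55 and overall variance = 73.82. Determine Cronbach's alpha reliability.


alpha = (k/(k-1)) * (1 - sum(si^2)/s_total^2)
= (13/12) * (1 - 24.55/73.82)
alpha = 0.7231

0.7231


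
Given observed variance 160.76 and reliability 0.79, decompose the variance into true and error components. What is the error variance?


var_true = rxx * var_obs = 0.79 * 160.76 = 127.0004
var_error = var_obs - var_true
var_error = 160.76 - 127.0004
var_error = 33.7596

33.7596


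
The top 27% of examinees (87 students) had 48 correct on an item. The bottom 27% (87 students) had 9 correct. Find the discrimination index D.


p_upper = 48/87 = 0.5517
p_lower = 9/87 = 0.1034
D = 0.5517 - 0.1034 = 0.4483

0.4483


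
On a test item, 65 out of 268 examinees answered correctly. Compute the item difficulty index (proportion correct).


Item difficulty p = number correct / total examinees
p = 65 / 268
p = 0.2425

0.2425


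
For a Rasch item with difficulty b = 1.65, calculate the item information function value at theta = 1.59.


P = 1/(1+exp(-(1.59-1.65))) = 0.485
I = P*(1-P) = 0.485 * 0.515
I = 0.2498

0.2498


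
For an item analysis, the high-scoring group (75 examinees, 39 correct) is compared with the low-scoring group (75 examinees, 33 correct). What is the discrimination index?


p_upper = 39/75 = 0.52
p_lower = 33/75 = 0.44
D = 0.52 - 0.44 = 0.08

0.08


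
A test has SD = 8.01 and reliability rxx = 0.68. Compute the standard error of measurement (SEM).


SEM = SD * sqrt(1 - rxx)
SEM = 8.01 * sqrt(1 - 0.68)
SEM = 8.01 * sqrt(0.32) = 8.01 * 0.565685
SEM = 4.5311

4.5311


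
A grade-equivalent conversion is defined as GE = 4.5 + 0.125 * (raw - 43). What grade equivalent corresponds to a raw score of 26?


raw - median = 26 - 43 = -17
slope * diff = 0.125 * -17 = -2.125
GE = 4.5 + -2.125
GE = 2.375

2.375


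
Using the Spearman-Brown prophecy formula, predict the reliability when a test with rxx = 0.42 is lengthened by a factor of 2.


r_new = (n * rxx) / (1 + (n-1) * rxx)
r_new = (2 * 0.42) / (1 + 1 * 0.42)
r_new = 0.84 / 1.42
r_new = 0.5915

0.5915


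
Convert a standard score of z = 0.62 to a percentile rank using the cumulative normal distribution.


CDF(z) = 0.5 * (1 + erf(z/sqrt(2)))
erf(0.4384) = 0.4647
CDF = 0.7324
Percentile rank = 0.7324 * 100 = 73.24

73.24


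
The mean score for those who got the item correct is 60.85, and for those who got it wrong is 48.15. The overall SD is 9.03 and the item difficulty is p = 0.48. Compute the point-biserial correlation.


q = 1 - p = 0.52
rpb = ((M1 - M0) / SD) * sqrt(p * q)
rpb = ((60.85 - 48.15) / 9.03) * sqrt(0.48 * 0.52)
rpb = 0.7026

0.7026


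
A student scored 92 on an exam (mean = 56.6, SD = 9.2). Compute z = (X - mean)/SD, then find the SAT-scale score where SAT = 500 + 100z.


z = (X - mean) / SD = (92 - 56.6) / 9.2
z = 35.4 / 9.2
z = 3.8478
SAT-scale = SAT = 500 + 100z
Carry z at full precision (z = 35.4 / 9.2) into the conversion:
SAT-scale = 500 + 100 * (35.4 / 9.2) = 500 + 3540 / 9.2
SAT-scale = 500 + 384.7826
SAT-scale = 884.7826

884.7826


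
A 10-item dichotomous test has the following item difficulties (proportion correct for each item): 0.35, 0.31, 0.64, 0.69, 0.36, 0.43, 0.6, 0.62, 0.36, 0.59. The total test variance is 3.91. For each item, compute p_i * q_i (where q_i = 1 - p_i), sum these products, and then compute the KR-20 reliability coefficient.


For each item, compute p_i * q_i:
  Item 1: 0.35 * 0.65 = 0.2275
  Item 2: 0.31 * 0.69 = 0.2139
  Item 3: 0.64 * 0.36 = 0.2304
  Item 4: 0.69 * 0.31 = 0.2139
  Item 5: 0.36 * 0.64 = 0.2304
  Item 6: 0.43 * 0.57 = 0.2451
  Item 7: 0.6 * 0.4 = 0.24
  Item 8: 0.62 * 0.38 = 0.2356
  Item 9: 0.36 * 0.64 = 0.2304
  Item 10: 0.59 * 0.41 = 0.2419
Sum(p_i * q_i) = 0.2275 + 0.2139 + 0.2304 + 0.2139 + 0.2304 + 0.2451 + 0.24 + 0.2356 + 0.2304 + 0.2419 = 2.3091
KR-20 = (k/(k-1)) * (1 - Sum(p_i*q_i) / Var_total)
= (10/9) * (1 - 2.3091/3.91)
= 1.1111 * 0.4094
KR-20 = 0.4549

0.4549


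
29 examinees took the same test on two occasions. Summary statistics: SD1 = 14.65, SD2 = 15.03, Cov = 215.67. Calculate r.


r = cov(X,Y) / (SD_X * SD_Y)
r = 215.67 / (14.65 * 15.03)
r = 215.67 / 220.1895
r = 0.9795

0.9795


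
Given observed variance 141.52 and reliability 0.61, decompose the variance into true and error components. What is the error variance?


var_true = rxx * var_obs = 0.61 * 141.52 = 86.3272
var_error = var_obs - var_true
var_error = 141.52 - 86.3272
var_error = 55.1928

55.1928


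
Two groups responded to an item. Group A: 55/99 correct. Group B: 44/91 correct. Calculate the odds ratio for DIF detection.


Odds_A = 55/44 = 1.25
Odds_B = 44/47 = 0.9362
OR = Odds_A / Odds_B = 1.25 / 0.9362
Exactly, OR = (55 * 47) / (44 * 44) = 2585 / 1936
OR = 1.3352

1.3352


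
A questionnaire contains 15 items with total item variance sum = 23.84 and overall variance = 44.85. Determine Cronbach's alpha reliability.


alpha = (k/(k-1)) * (1 - sum(si^2)/s_total^2)
= (15/14) * (1 - 23.84/44.85)
alpha = 0.5019

0.5019


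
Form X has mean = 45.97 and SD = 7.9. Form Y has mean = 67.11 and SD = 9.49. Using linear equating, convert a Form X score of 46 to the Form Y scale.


slope = SD_Y / SD_X = 9.49 / 7.9 ~ 1.2013
intercept = mean_Y - slope * mean_X = 67.11 - (9.49 / 7.9) * 45.97 ~ 11.8878
Y = slope * X + intercept. To avoid rounding drift from the rounded slope/intercept, evaluate the equivalent form Y = mean_Y + SD_Y * (X - mean_X) / SD_X at full precision:
Y = 67.11 + 9.49 * (46 - 45.97) / 7.9
Y = 67.11 + 9.49 * 0.03 / 7.9
Y = 67.11 + 0.2847 / 7.9
Y = 67.11 + 0.036
Y = 67.146

67.146


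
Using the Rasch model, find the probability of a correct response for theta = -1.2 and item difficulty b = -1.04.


theta - b = -1.2 - -1.04 = -0.16
exp(-(theta - b)) = exp(0.16) = 1.1735
P = 1 / (1 + 1.1735)
P = 0.4601

0.4601


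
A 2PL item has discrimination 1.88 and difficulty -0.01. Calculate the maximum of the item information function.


For 2PL, max info at theta = b = -0.01
I_max = a^2 / 4 = 1.88^2 / 4
= 3.5344 / 4
I_max = 0.8836

0.8836


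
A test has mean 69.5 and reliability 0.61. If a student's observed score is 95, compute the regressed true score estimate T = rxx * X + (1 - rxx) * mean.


T_est = rxx * X + (1 - rxx) * mean
T_est = 0.61 * 95 + 0.39 * 69.5
T_est = 57.95 + 27.105
T_est = 85.055

85.055


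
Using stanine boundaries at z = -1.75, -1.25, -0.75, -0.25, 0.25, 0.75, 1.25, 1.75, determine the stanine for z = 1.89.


Stanine boundaries: [-1.75, -1.25, -0.75, -0.25, 0.25, 0.75, 1.25, 1.75]
z = 1.89
Check each boundary:
  z >= -1.75 -> could be stanine 2
  z >= -1.25 -> could be stanine 3
  z >= -0.75 -> could be stanine 4
  z >= -0.25 -> could be stanine 5
  z >= 0.25 -> could be stanine 6
  z >= 0.75 -> could be stanine 7
  z >= 1.25 -> could be stanine 8
  z >= 1.75 -> could be stanine 9
Highest qualifying boundary gives stanine = 9

9


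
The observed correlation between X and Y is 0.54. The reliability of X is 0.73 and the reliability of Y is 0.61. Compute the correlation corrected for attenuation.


r_corrected = rxy / sqrt(rxx * ryy)
= 0.54 / sqrt(0.73 * 0.61)
= 0.54 / sqrt(0.4453)
= 0.54 / 0.667308
r_corrected = 0.8092

0.8092


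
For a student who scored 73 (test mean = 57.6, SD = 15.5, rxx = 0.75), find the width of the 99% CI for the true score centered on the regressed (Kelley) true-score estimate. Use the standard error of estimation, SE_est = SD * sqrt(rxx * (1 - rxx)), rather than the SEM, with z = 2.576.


True score estimate = 0.75*73 + 0.25*57.6 = 69.15
SE_est = SD * sqrt(rxx * (1 - rxx)) = 15.5 * sqrt(0.75 * 0.25) = 15.5 * sqrt(0.1875) = 6.711697
CI = T_est +/- z * SE_est, so width = 2 * z * SE_est = 2 * 2.576 * 6.711697
Width = 34.5787

34.5787


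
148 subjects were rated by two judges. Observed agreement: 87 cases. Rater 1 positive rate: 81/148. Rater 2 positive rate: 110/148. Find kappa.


P_o = 87/148 = 0.587838
P_e = (81*110 + 67*38) / 21904 = 0.523009
kappa = (P_o - P_e) / (1 - P_e)
kappa = (0.587838 - 0.523009) / (1 - 0.523009)
kappa = 0.1359

0.1359


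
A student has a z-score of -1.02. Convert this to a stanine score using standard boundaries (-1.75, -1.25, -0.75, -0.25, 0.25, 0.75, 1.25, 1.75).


Stanine boundaries: [-1.75, -1.25, -0.75, -0.25, 0.25, 0.75, 1.25, 1.75]
z = -1.02
Check each boundary:
  z >= -1.75 -> could be stanine 2
  z >= -1.25 -> could be stanine 3
  z < -0.75
  z < -0.25
  z < 0.25
  z < 0.75
  z < 1.25
  z < 1.75
Highest qualifying boundary gives stanine = 3

3


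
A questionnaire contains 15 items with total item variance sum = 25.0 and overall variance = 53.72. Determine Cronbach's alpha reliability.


alpha = (k/(k-1)) * (1 - sum(si^2)/s_total^2)
= (15/14) * (1 - 25.0/53.72)
alpha = 0.5728

0.5728


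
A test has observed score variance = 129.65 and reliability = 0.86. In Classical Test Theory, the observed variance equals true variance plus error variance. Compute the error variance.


var_true = rxx * var_obs = 0.86 * 129.65 = 111.499
var_error = var_obs - var_true
var_error = 129.65 - 111.499
var_error = 18.151

18.151


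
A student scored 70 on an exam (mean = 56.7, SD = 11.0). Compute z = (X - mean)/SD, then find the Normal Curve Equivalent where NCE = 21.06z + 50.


z = (X - mean) / SD = (70 - 56.7) / 11.0
z = 13.3 / 11.0
z = 1.2091
NCE = NCE = 21.06z + 50
Carry z at full precision (z = 13.3 / 11.0) into the conversion:
NCE = 21.06 * (13.3 / 11.0) + 50 = 280.098 / 11.0 + 50
NCE = 25.4635 + 50
NCE = 75.4635

75.4635


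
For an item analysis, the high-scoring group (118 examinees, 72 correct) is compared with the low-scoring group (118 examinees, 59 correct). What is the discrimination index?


p_upper = 72/118 = 0.6102
p_lower = 59/118 = 0.5
D = 0.6102 - 0.5 = 0.1102

0.1102


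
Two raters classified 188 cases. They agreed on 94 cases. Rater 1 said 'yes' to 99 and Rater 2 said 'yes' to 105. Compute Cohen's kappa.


P_o = 94/188 = 0.5
P_e = (99*105 + 89*83) / 35344 = 0.503112
kappa = (P_o - P_e) / (1 - P_e)
kappa = (0.5 - 0.503112) / (1 - 0.503112)
kappa = -0.0063

-0.0063


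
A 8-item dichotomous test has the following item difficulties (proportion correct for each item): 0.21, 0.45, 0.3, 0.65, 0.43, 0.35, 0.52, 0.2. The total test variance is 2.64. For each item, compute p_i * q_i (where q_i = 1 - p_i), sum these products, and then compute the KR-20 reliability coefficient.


For each item, compute p_i * q_i:
  Item 1: 0.21 * 0.79 = 0.1659
  Item 2: 0.45 * 0.55 = 0.2475
  Item 3: 0.3 * 0.7 = 0.21
  Item 4: 0.65 * 0.35 = 0.2275
  Item 5: 0.43 * 0.57 = 0.2451
  Item 6: 0.35 * 0.65 = 0.2275
  Item 7: 0.52 * 0.48 = 0.2496
  Item 8: 0.2 * 0.8 = 0.16
Sum(p_i * q_i) = 0.1659 + 0.2475 + 0.21 + 0.2275 + 0.2451 + 0.2275 + 0.2496 + 0.16 = 1.7331
KR-20 = (k/(k-1)) * (1 - Sum(p_i*q_i) / Var_total)
= (8/7) * (1 - 1.7331/2.64)
= 1.1429 * 0.3435
KR-20 = 0.3926

0.3926


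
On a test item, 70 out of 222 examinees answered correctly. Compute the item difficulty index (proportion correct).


Item difficulty p = number correct / total examinees
p = 70 / 222
p = 0.3153

0.3153


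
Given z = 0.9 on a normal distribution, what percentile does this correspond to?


CDF(z) = 0.5 * (1 + erf(z/sqrt(2)))
erf(0.6364) = 0.6319
CDF = 0.8159
Percentile rank = 0.8159 * 100 = 81.59

81.59


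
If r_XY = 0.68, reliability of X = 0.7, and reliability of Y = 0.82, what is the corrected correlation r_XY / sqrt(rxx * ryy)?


r_corrected = rxy / sqrt(rxx * ryy)
= 0.68 / sqrt(0.7 * 0.82)
= 0.68 / sqrt(0.574)
= 0.68 / 0.757628
r_corrected = 0.8975

0.8975


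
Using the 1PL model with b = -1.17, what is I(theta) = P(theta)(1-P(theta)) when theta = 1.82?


P = 1/(1+exp(-(1.82--1.17))) = 0.9521
I = P*(1-P) = 0.9521 * 0.0479
I = 0.0456

0.0456


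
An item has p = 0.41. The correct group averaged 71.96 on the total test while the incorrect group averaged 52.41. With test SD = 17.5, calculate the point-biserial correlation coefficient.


q = 1 - p = 0.59
rpb = ((M1 - M0) / SD) * sqrt(p * q)
rpb = ((71.96 - 52.41) / 17.5) * sqrt(0.41 * 0.59)
rpb = 0.5494

0.5494


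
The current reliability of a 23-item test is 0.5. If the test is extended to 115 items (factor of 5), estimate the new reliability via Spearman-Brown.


r_new = (n * rxx) / (1 + (n-1) * rxx)
r_new = (5 * 0.5) / (1 + 4 * 0.5)
r_new = 2.5 / 3.0
r_new = 0.8333

0.8333


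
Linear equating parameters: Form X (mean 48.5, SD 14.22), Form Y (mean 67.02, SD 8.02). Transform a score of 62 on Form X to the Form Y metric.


slope = SD_Y / SD_X = 8.02 / 14.22 ~ 0.564
intercept = mean_Y - slope * mean_X = 67.02 - (8.02 / 14.22) * 48.5 ~ 39.6663
Y = slope * X + intercept. To avoid rounding drift from the rounded slope/intercept, evaluate the equivalent form Y = mean_Y + SD_Y * (X - mean_X) / SD_X at full precision:
Y = 67.02 + 8.02 * (62 - 48.5) / 14.22
Y = 67.02 + 8.02 * 13.5 / 14.22
Y = 67.02 + 108.27 / 14.22
Y = 67.02 + 7.6139
Y = 74.6339

74.6339


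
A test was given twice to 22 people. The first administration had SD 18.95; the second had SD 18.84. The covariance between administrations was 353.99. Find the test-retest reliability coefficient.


r = cov(X,Y) / (SD_X * SD_Y)
r = 353.99 / (18.95 * 18.84)
r = 353.99 / 357.018
r = 0.9915

0.9915


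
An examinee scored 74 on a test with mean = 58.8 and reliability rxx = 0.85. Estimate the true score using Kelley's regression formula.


T_est = rxx * X + (1 - rxx) * mean
T_est = 0.85 * 74 + 0.15 * 58.8
T_est = 62.9 + 8.82
T_est = 71.72

71.72


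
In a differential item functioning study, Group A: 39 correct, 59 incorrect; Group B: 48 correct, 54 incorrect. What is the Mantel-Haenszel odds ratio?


Odds_A = 39/59 = 0.661
Odds_B = 48/54 = 0.8889
OR = Odds_A / Odds_B = 0.661 / 0.8889
Exactly, OR = (39 * 54) / (59 * 48) = 2106 / 2832
OR = 0.7436

0.7436


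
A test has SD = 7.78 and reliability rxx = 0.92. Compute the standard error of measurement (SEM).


SEM = SD * sqrt(1 - rxx)
SEM = 7.78 * sqrt(1 - 0.92)
SEM = 7.78 * sqrt(0.08) = 7.78 * 0.282843
SEM = 2.2005

2.2005


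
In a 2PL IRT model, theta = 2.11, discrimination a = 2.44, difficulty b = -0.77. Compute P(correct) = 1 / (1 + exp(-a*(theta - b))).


a*(theta - b) = 2.44 * (2.11 - -0.77) = 7.0272
exp(-7.0272) = 0.0009
P = 1 / (1 + 0.0009)
P = 0.9991

0.9991


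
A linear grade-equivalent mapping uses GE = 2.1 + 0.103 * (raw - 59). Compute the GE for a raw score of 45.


raw - median = 45 - 59 = -14
slope * diff = 0.103 * -14 = -1.442
GE = 2.1 + -1.442
GE = 0.658

0.658


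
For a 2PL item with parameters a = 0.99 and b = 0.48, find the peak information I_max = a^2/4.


For 2PL, max info at theta = b = 0.48
I_max = a^2 / 4 = 0.99^2 / 4
= 0.9801 / 4
I_max = 0.245

0.245


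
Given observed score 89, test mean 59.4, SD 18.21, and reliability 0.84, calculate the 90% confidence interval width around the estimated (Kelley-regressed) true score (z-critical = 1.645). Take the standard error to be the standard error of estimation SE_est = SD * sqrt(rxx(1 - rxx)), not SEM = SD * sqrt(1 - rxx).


True score estimate = 0.84*89 + 0.16*59.4 = 84.264
SE_est = SD * sqrt(rxx * (1 - rxx)) = 18.21 * sqrt(0.84 * 0.16) = 18.21 * sqrt(0.1344) = 6.675896
CI = T_est +/- z * SE_est, so width = 2 * z * SE_est = 2 * 1.645 * 6.675896
Width = 21.9637

21.9637


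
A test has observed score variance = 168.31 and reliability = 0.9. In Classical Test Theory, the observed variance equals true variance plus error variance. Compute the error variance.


var_true = rxx * var_obs = 0.9 * 168.31 = 151.479
var_error = var_obs - var_true
var_error = 168.31 - 151.479
var_error = 16.831

16.831


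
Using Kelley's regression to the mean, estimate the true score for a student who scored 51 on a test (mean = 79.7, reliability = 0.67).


T_est = rxx * X + (1 - rxx) * mean
T_est = 0.67 * 51 + 0.33 * 79.7
T_est = 34.17 + 26.301
T_est = 60.471

60.471


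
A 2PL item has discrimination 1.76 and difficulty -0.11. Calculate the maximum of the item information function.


For 2PL, max info at theta = b = -0.11
I_max = a^2 / 4 = 1.76^2 / 4
= 3.0976 / 4
I_max = 0.7744

0.7744


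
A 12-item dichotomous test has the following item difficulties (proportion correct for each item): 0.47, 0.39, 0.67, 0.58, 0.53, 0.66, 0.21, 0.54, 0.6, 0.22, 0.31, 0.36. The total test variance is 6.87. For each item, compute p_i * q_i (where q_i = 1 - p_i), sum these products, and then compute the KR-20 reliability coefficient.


For each item, compute p_i * q_i:
  Item 1: 0.47 * 0.53 = 0.2491
  Item 2: 0.39 * 0.61 = 0.2379
  Item 3: 0.67 * 0.33 = 0.2211
  Item 4: 0.58 * 0.42 = 0.2436
  Item 5: 0.53 * 0.47 = 0.2491
  Item 6: 0.66 * 0.34 = 0.2244
  Item 7: 0.21 * 0.79 = 0.1659
  Item 8: 0.54 * 0.46 = 0.2484
  Item 9: 0.6 * 0.4 = 0.24
  Item 10: 0.22 * 0.78 = 0.1716
  Item 11: 0.31 * 0.69 = 0.2139
  Item 12: 0.36 * 0.64 = 0.2304
Sum(p_i * q_i) = 0.2491 + 0.2379 + 0.2211 + 0.2436 + 0.2491 + 0.2244 + 0.1659 + 0.2484 + 0.24 + 0.1716 + 0.2139 + 0.2304 = 2.6954
KR-20 = (k/(k-1)) * (1 - Sum(p_i*q_i) / Var_total)
= (12/11) * (1 - 2.6954/6.87)
= 1.0909 * 0.6077
KR-20 = 0.6629

0.6629


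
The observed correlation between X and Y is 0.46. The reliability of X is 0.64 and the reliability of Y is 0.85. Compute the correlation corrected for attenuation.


r_corrected = rxy / sqrt(rxx * ryy)
= 0.46 / sqrt(0.64 * 0.85)
= 0.46 / sqrt(0.544)
= 0.46 / 0.737564
r_corrected = 0.6237

0.6237


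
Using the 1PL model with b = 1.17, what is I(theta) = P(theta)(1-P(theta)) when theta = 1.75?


P = 1/(1+exp(-(1.75-1.17))) = 0.6411
I = P*(1-P) = 0.6411 * 0.3589
I = 0.2301

0.2301


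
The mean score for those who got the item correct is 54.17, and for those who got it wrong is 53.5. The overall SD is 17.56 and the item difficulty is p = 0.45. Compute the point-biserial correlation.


q = 1 - p = 0.55
rpb = ((M1 - M0) / SD) * sqrt(p * q)
rpb = ((54.17 - 53.5) / 17.56) * sqrt(0.45 * 0.55)
rpb = 0.019

0.019


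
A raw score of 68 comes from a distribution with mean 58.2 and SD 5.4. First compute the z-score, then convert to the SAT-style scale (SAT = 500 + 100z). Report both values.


z = (X - mean) / SD = (68 - 58.2) / 5.4
z = 9.8 / 5.4
z = 1.8148
SAT-scale = SAT = 500 + 100z
Carry z at full precision (z = 9.8 / 5.4) into the conversion:
SAT-scale = 500 + 100 * (9.8 / 5.4) = 500 + 980 / 5.4
SAT-scale = 500 + 181.4815
SAT-scale = 681.4815

681.4815


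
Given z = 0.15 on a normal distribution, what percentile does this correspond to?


CDF(z) = 0.5 * (1 + erf(z/sqrt(2)))
erf(0.1061) = 0.1192
CDF = 0.5596
Percentile rank = 0.5596 * 100 = 55.96

55.96


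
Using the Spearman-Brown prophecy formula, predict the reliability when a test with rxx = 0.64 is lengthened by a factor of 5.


r_new = (n * rxx) / (1 + (n-1) * rxx)
r_new = (5 * 0.64) / (1 + 4 * 0.64)
r_new = 3.2 / 3.56
r_new = 0.8989

0.8989


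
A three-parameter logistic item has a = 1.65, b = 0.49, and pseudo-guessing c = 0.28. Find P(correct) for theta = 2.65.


logit = 1.65*(2.65 - 0.49) = 3.564
P* = 1/(1 + exp(-3.564)) = 0.9725
P = 0.28 + (1 - 0.28) * 0.9725
P = 0.9802

0.9802


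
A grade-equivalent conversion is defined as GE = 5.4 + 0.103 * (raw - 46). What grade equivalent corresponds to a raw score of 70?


raw - median = 70 - 46 = 24
slope * diff = 0.103 * 24 = 2.472
GE = 5.4 + 2.472
GE = 7.872

7.872


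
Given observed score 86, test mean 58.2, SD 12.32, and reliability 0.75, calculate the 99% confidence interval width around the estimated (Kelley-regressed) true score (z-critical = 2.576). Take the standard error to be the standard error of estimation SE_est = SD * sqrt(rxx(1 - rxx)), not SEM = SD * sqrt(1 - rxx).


True score estimate = 0.75*86 + 0.25*58.2 = 79.05
SE_est = SD * sqrt(rxx * (1 - rxx)) = 12.32 * sqrt(0.75 * 0.25) = 12.32 * sqrt(0.1875) = 5.334716
CI = T_est +/- z * SE_est, so width = 2 * z * SE_est = 2 * 2.576 * 5.334716
Width = 27.4845

27.4845


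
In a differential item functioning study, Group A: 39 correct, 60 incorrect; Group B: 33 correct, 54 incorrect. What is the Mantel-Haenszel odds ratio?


Odds_A = 39/60 = 0.65
Odds_B = 33/54 = 0.6111
OR = Odds_A / Odds_B = 0.65 / 0.6111
Exactly, OR = (39 * 54) / (60 * 33) = 2106 / 1980
OR = 1.0636

1.0636


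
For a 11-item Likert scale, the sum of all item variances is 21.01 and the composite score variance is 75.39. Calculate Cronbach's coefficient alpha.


alpha = (k/(k-1)) * (1 - sum(si^2)/s_total^2)
= (11/10) * (1 - 21.01/75.39)
alpha = 0.7934

0.7934


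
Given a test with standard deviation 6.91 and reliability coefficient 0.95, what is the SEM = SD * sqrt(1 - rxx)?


SEM = SD * sqrt(1 - rxx)
SEM = 6.91 * sqrt(1 - 0.95)
SEM = 6.91 * sqrt(0.05) = 6.91 * 0.223607
SEM = 1.5451

1.5451


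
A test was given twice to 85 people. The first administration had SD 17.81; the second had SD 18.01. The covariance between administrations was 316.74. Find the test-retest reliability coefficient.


r = cov(X,Y) / (SD_X * SD_Y)
r = 316.74 / (17.81 * 18.01)
r = 316.74 / 320.7581
r = 0.9875

0.9875


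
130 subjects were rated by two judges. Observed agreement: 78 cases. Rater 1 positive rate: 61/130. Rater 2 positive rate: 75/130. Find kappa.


P_o = 78/130 = 0.6
P_e = (61*75 + 69*55) / 16900 = 0.495266
kappa = (P_o - P_e) / (1 - P_e)
kappa = (0.6 - 0.495266) / (1 - 0.495266)
kappa = 0.2075

0.2075


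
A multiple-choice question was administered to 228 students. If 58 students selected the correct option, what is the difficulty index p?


Item difficulty p = number correct / total examinees
p = 58 / 228
p = 0.2544

0.2544


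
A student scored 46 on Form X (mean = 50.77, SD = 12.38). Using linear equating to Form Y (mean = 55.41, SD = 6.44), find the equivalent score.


slope = SD_Y / SD_X = 6.44 / 12.38 ~ 0.5202
intercept = mean_Y - slope * mean_X = 55.41 - (6.44 / 12.38) * 50.77 ~ 28.9998
Y = slope * X + intercept. To avoid rounding drift from the rounded slope/intercept, evaluate the equivalent form Y = mean_Y + SD_Y * (X - mean_X) / SD_X at full precision:
Y = 55.41 + 6.44 * (46 - 50.77) / 12.38
Y = 55.41 - 6.44 * 4.77 / 12.38
Y = 55.41 - 30.7188 / 12.38
Y = 55.41 - 2.4813
Y = 52.9287

52.9287


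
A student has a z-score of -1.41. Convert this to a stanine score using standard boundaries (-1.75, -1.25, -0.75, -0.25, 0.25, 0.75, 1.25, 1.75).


Stanine boundaries: [-1.75, -1.25, -0.75, -0.25, 0.25, 0.75, 1.25, 1.75]
z = -1.41
Check each boundary:
  z >= -1.75 -> could be stanine 2
  z < -1.25
  z < -0.75
  z < -0.25
  z < 0.25
  z < 0.75
  z < 1.25
  z < 1.75
Highest qualifying boundary gives stanine = 2

2


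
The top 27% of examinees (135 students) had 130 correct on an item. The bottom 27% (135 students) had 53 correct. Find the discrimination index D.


p_upper = 130/135 = 0.963
p_lower = 53/135 = 0.3926
D = 0.963 - 0.3926 = 0.5704

0.5704


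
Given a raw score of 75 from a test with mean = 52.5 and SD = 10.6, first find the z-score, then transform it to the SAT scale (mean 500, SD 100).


z = (X - mean) / SD = (75 - 52.5) / 10.6
z = 22.5 / 10.6
z = 2.1226
SAT-scale = SAT = 500 + 100z
Carry z at full precision (z = 22.5 / 10.6) into the conversion:
SAT-scale = 500 + 100 * (22.5 / 10.6) = 500 + 2250 / 10.6
SAT-scale = 500 + 212.2642
SAT-scale = 712.2642

712.2642


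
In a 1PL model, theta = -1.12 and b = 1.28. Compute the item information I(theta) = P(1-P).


P = 1/(1+exp(-(-1.12-1.28))) = 0.0832
I = P*(1-P) = 0.0832 * 0.9168
I = 0.0763

0.0763


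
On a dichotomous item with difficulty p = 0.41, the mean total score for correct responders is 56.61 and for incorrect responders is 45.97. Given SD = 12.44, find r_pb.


q = 1 - p = 0.59
rpb = ((M1 - M0) / SD) * sqrt(p * q)
rpb = ((56.61 - 45.97) / 12.44) * sqrt(0.41 * 0.59)
rpb = 0.4207

0.4207


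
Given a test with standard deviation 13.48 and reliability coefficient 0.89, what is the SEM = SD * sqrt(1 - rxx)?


SEM = SD * sqrt(1 - rxx)
SEM = 13.48 * sqrt(1 - 0.89)
SEM = 13.48 * sqrt(0.11) = 13.48 * 0.331662
SEM = 4.4708

4.4708


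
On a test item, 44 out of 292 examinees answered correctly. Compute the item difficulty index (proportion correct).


Item difficulty p = number correct / total examinees
p = 44 / 292
p = 0.1507

0.1507


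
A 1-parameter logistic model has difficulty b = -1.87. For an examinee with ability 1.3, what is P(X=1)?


theta - b = 1.3 - -1.87 = 3.17
exp(-(theta - b)) = exp(-3.17) = 0.042
P = 1 / (1 + 0.042)
P = 0.9597

0.9597


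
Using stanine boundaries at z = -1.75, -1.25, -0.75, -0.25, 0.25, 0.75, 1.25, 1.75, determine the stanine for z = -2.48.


Stanine boundaries: [-1.75, -1.25, -0.75, -0.25, 0.25, 0.75, 1.25, 1.75]
z = -2.48
Check each boundary:
  z < -1.75
  z < -1.25
  z < -0.75
  z < -0.25
  z < 0.25
  z < 0.75
  z < 1.25
  z < 1.75
Highest qualifying boundary gives stanine = 1

1


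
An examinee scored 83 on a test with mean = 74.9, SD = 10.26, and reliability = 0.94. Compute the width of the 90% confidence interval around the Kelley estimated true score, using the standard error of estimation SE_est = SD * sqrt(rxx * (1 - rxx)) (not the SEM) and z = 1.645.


True score estimate = 0.94*83 + 0.06*74.9 = 82.514
SE_est = SD * sqrt(rxx * (1 - rxx)) = 10.26 * sqrt(0.94 * 0.06) = 10.26 * sqrt(0.0564) = 2.436615
CI = T_est +/- z * SE_est, so width = 2 * z * SE_est = 2 * 1.645 * 2.436615
Width = 8.0165

8.0165


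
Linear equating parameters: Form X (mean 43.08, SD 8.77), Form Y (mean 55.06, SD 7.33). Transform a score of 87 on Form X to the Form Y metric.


slope = SD_Y / SD_X = 7.33 / 8.77 ~ 0.8358
intercept = mean_Y - slope * mean_X = 55.06 - (7.33 / 8.77) * 43.08 ~ 19.0536
Y = slope * X + intercept. To avoid rounding drift from the rounded slope/intercept, evaluate the equivalent form Y = mean_Y + SD_Y * (X - mean_X) / SD_X at full precision:
Y = 55.06 + 7.33 * (87 - 43.08) / 8.77
Y = 55.06 + 7.33 * 43.92 / 8.77
Y = 55.06 + 321.9336 / 8.77
Y = 55.06 + 36.7085
Y = 91.7685

91.7685


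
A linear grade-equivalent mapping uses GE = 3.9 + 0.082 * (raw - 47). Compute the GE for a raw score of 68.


raw - median = 68 - 47 = 21
slope * diff = 0.082 * 21 = 1.722
GE = 3.9 + 1.722
GE = 5.622

5.622


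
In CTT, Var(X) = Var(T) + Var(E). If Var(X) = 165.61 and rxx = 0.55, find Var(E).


var_true = rxx * var_obs = 0.55 * 165.61 = 91.0855
var_error = var_obs - var_true
var_error = 165.61 - 91.0855
var_error = 74.5245

74.5245


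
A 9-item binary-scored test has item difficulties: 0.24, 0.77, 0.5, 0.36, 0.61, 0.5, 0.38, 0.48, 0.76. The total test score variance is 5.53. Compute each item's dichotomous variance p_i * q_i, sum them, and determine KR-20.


For each item, compute p_i * q_i:
  Item 1: 0.24 * 0.76 = 0.1824
  Item 2: 0.77 * 0.23 = 0.1771
  Item 3: 0.5 * 0.5 = 0.25
  Item 4: 0.36 * 0.64 = 0.2304
  Item 5: 0.61 * 0.39 = 0.2379
  Item 6: 0.5 * 0.5 = 0.25
  Item 7: 0.38 * 0.62 = 0.2356
  Item 8: 0.48 * 0.52 = 0.2496
  Item 9: 0.76 * 0.24 = 0.1824
Sum(p_i * q_i) = 0.1824 + 0.1771 + 0.25 + 0.2304 + 0.2379 + 0.25 + 0.2356 + 0.2496 + 0.1824 = 1.9954
KR-20 = (k/(k-1)) * (1 - Sum(p_i*q_i) / Var_total)
= (9/8) * (1 - 1.9954/5.53)
= 1.125 * 0.6392
KR-20 = 0.7191

0.7191


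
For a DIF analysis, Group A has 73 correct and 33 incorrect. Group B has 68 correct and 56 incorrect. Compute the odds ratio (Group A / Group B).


Odds_A = 73/33 = 2.2121
Odds_B = 68/56 = 1.2143
OR = Odds_A / Odds_B = 2.2121 / 1.2143
Exactly, OR = (73 * 56) / (33 * 68) = 4088 / 2244
OR = 1.8217

1.8217


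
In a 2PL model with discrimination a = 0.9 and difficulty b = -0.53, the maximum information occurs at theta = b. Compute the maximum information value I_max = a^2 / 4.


For 2PL, max info at theta = b = -0.53
I_max = a^2 / 4 = 0.9^2 / 4
= 0.81 / 4
I_max = 0.2025

0.2025


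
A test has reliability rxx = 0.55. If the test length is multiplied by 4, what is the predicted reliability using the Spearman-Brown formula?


r_new = (n * rxx) / (1 + (n-1) * rxx)
r_new = (4 * 0.55) / (1 + 3 * 0.55)
r_new = 2.2 / 2.65
r_new = 0.8302

0.8302


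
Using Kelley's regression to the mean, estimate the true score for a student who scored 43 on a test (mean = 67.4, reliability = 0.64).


T_est = rxx * X + (1 - rxx) * mean
T_est = 0.64 * 43 + 0.36 * 67.4
T_est = 27.52 + 24.264
T_est = 51.784

51.784


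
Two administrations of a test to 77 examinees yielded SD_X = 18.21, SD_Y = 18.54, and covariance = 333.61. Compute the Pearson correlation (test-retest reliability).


r = cov(X,Y) / (SD_X * SD_Y)
r = 333.61 / (18.21 * 18.54)
r = 333.61 / 337.6134
r = 0.9881

0.9881


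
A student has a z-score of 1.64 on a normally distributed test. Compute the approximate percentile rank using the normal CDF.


CDF(z) = 0.5 * (1 + erf(z/sqrt(2)))
erf(1.1597) = 0.899
CDF = 0.9495
Percentile rank = 0.9495 * 100 = 94.95

94.95


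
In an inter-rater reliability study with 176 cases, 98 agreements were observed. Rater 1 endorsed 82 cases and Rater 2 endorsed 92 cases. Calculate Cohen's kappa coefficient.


P_o = 98/176 = 0.556818
P_e = (82*92 + 94*84) / 30976 = 0.49845
kappa = (P_o - P_e) / (1 - P_e)
kappa = (0.556818 - 0.49845) / (1 - 0.49845)
kappa = 0.1164

0.1164


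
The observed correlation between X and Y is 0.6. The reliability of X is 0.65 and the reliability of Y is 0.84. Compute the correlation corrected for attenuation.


r_corrected = rxy / sqrt(rxx * ryy)
= 0.6 / sqrt(0.65 * 0.84)
= 0.6 / sqrt(0.546)
= 0.6 / 0.738918
r_corrected = 0.812

0.812


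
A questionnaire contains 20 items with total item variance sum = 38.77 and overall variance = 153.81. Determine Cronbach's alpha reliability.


alpha = (k/(k-1)) * (1 - sum(si^2)/s_total^2)
= (20/19) * (1 - 38.77/153.81)
alpha = 0.7873

0.7873


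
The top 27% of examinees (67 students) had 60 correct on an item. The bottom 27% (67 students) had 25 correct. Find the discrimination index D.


p_upper = 60/67 = 0.8955
p_lower = 25/67 = 0.3731
D = 0.8955 - 0.3731 = 0.5224

0.5224


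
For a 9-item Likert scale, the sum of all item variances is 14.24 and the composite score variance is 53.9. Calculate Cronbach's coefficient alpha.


alpha = (k/(k-1)) * (1 - sum(si^2)/s_total^2)
= (9/8) * (1 - 14.24/53.9)
alpha = 0.8278

0.8278


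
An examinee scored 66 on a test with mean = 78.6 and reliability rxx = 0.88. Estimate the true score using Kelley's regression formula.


T_est = rxx * X + (1 - rxx) * mean
T_est = 0.88 * 66 + 0.12 * 78.6
T_est = 58.08 + 9.432
T_est = 67.512

67.512


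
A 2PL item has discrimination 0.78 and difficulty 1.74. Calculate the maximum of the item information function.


For 2PL, max info at theta = b = 1.74
I_max = a^2 / 4 = 0.78^2 / 4
= 0.6084 / 4
I_max = 0.1521

0.1521


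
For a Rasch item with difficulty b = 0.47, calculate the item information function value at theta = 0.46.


P = 1/(1+exp(-(0.46-0.47))) = 0.4975
I = P*(1-P) = 0.4975 * 0.5025
I = 0.25

0.25
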